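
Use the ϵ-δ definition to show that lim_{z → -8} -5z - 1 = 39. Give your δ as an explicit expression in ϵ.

Fix ϵ > 0. We need δ > 0 so that 0 < |z + 8| < δ implies |(-5z - 1) − 39| < ϵ.
Since (-5z - 1) − 39 = -5(z + 8), we have |(-5z - 1) − 39| = 5|z + 8|.
So 5|z + 8| < ϵ exactly when |z + 8| < ϵ/5.
Choosing δ = ϵ/5 gives |(-5z - 1) − 39| = 5|z + 8| < ϵ whenever |z + 8| < δ.

δ = ϵ/5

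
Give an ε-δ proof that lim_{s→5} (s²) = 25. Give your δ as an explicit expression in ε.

δ = min(2, ε/12)

Let ε > 0. We seek δ > 0 with 0 < |s − 5| < δ ⇒ |s² − 25| < ε.
Factor: s² − 25 = (s − 5)(s + 5), so |s² − 25| = |s − 5|·|s + 5|.
Restrict δ ≤ 2. Then |s − 5| < 2 gives |s| < 7, so by the triangle inequality |s + 5| ≤ 7 + 5 = 12.
Hence |s² − 25| ≤ 12|s − 5|, which is < ε once |s − 5| < ε/12.
Take δ = min(2, ε/12). If 0 < |s − 5| < δ then both bounds hold and |s² − 25| ≤ 12|s − 5| < 12·(ε/12) = ε.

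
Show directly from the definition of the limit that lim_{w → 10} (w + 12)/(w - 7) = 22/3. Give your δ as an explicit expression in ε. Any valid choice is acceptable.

δ = min(3/2, (9/38)ε)

Suppose ε > 0. We want δ > 0 with 0 < |w − 10| < δ ⇒ |(w + 12)/(w - 7) − (22/3)| < ε.
Combining over a common denominator, (w + 12)/(w - 7) − (22/3) = [(w + 12)·3 − 22·(w - 7)] / [3·(w - 7)] = -19(w − 10) / (3(w - 7)).
So |(w + 12)/(w - 7) − (22/3)| = 19|w − 10| / (3·|w − 7|).
Restrict δ ≤ 3/2. Then |w − 10| < 3/2 gives |w − 7| = |(w − 10) + 3| ≥ 3 − 3/2 = 3/2.
Hence |(w + 12)/(w - 7) − (22/3)| < 19|w − 10|/(3·(3/2)) = (38/9)|w − 10|, which is < ε once |w − 10| < (9/38)ε.
Take δ = min(3/2, (9/38)ε). Then 0 < |w − 10| < δ forces both bounds, so |(w + 12)/(w - 7) − (22/3)| < ε.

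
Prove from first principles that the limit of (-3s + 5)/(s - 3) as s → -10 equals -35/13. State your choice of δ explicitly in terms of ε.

δ = min(13/2, (169/8)ε)

Let ε > 0. We want δ > 0 with 0 < |s + 10| < δ ⇒ |(-3s + 5)/(s - 3) + 35/13| < ε.
Combining over a common denominator, (-3s + 5)/(s - 3) + 35/13 = [(-3s + 5)·(-13) − 35·(s - 3)] / [(-13)·(s - 3)] = 4(s + 10) / ((-13)(s - 3)).
So |(-3s + 5)/(s - 3) + 35/13| = 4|s + 10| / (13·|s − 3|).
Require δ ≤ 13/2, so |s − 3| ≥ |-13| − |s + 10| > 13 − 13/2 = 13/2.
Hence |(-3s + 5)/(s - 3) + 35/13| < 4|s + 10|/(13·(13/2)) = (8/169)|s + 10|, which is < ε once |s + 10| < (169/8)ε.
Take δ = min(13/2, (169/8)ε). Then 0 < |s + 10| < δ forces both bounds, so |(-3s + 5)/(s - 3) + 35/13| < ε.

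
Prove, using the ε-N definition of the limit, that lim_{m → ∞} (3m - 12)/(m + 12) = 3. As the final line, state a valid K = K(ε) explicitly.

Let ε > 0. For m ≥ 1, |(3m - 12)/(m + 12) − 3| = |-48|/((m + 12)) = 48/((m + 12)).
Since m + 12 ≥ m for m ≥ 1, this is ≤ 48/(m) = 48/m.
So |(3m - 12)/(m + 12) − 3| < ε whenever m > 48/ε.
Take K = 48/ε. If m > K then |(3m - 12)/(m + 12) − 3| ≤ 48/m < ε.

K = 48/ε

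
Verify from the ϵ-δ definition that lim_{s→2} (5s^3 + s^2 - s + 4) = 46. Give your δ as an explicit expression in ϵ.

δ = min(1, ϵ/99)

Let ϵ > 0 be given. We want δ > 0 such that 0 < |s − 2| < δ implies |(5s^3 + s^2 - s + 4) − 46| < ϵ.
(5s^3 + s^2 - s + 4) − 46 = 5s^3 + s^2 - s - 42 = (s − 2)(5s^2 + 11s + 21).
So |(5s^3 + s^2 - s + 4) − 46| = |s − 2|·|5s^2 + 11s + 21|.
Require δ ≤ 1. Then |s − 2| < 1 gives |s| < 3, and by the triangle inequality |5s^2 + 11s + 21| ≤ 5·3^2 + 11·3 + 21 = 99.
Hence |(5s^3 + s^2 - s + 4) − 46| ≤ 99|s − 2| < ϵ provided |s − 2| < ϵ/99.
Choosing δ = min(1, ϵ/99) ensures both conditions, hence |(5s^3 + s^2 - s + 4) − 46| < ϵ.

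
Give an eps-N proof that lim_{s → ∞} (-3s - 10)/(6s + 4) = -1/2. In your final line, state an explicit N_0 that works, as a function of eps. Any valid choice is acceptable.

N_0 = (4/3)/eps

Suppose eps > 0. We seek N_0 > 0 such that s > N_0 implies |(-3s - 10)/(6s + 4) + 1/2| < eps.
(-3s - 10)/(6s + 4) + 1/2 = (6(-3s - 10) − (-3)(6s + 4)) / (6(6s + 4)) = -48/(6(6s + 4)).
For s > 0 we have 6s + 4 > 6s, so |(-3s - 10)/(6s + 4) + 1/2| = 48/(6(6s + 4)) < 48/(6·6s) = (4/3)/s.
Thus |(-3s - 10)/(6s + 4) + 1/2| < eps whenever s > (4/3)/eps.
Take N_0 = (4/3)/eps. If s > N_0 then |(-3s - 10)/(6s + 4) + 1/2| < (4/3)/s < eps.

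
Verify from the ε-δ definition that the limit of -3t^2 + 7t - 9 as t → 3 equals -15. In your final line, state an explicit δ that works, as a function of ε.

δ = min(2, ε/17)

Let ε > 0. We want δ > 0 such that 0 < |t − 3| < δ implies |(-3t^2 + 7t - 9) + 15| < ε.
(-3t^2 + 7t - 9) + 15 = -3t^2 + 7t + 6 = (t − 3)(-3t - 2).
So |(-3t^2 + 7t - 9) + 15| = |t − 3|·|-3t - 2|.
Require δ ≤ 2. Then |t − 3| < 2 gives |t| < 5, and by the triangle inequality |-3t - 2| ≤ 3·5 + 2 = 17.
Hence |(-3t^2 + 7t - 9) + 15| ≤ 17|t − 3| < ε provided |t − 3| < ε/17.
Choosing δ = min(2, ε/17) ensures both conditions, hence |(-3t^2 + 7t - 9) + 15| < ε.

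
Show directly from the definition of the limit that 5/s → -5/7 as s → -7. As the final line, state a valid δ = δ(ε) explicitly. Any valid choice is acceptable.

δ = min(7/2, (49/10)ε)

Suppose ε > 0. We seek δ > 0 such that 0 < |s + 7| < δ implies |5/s + 5/7| < ε.
|5/s + 5/7| = 5·|-7 − s|/(7·|s|) = 5|s + 7|/(7|s|).
Restrict δ ≤ 7/2. Then |s + 7| < 7/2 gives |s| > 7/2, so 7|s| > 49/2.
Then |5/s + 5/7| < 5|s + 7|/(49/2), which is < ε when |s + 7| < (49/10)ε.
Take δ = min(7/2, (49/10)ε). Then 0 < |s + 7| < δ gives both |s + 7| < 7/2 and |s + 7| < (49/10)ε, so |5/s + 5/7| < ε.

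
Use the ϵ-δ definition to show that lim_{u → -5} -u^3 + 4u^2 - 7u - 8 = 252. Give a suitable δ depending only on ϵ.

Fix ϵ > 0. We want δ > 0 such that 0 < |u + 5| < δ implies |(-u^3 + 4u^2 - 7u - 8) − 252| < ϵ.
(-u^3 + 4u^2 - 7u - 8) − 252 = -u^3 + 4u^2 - 7u - 260 = (u + 5)(-u^2 + 9u - 52).
So |(-u^3 + 4u^2 - 7u - 8) − 252| = |u + 5|·|-u^2 + 9u - 52|.
Assume first that |u + 5| < 1, so |u| < 6. Then |-u^2 + 9u - 52| ≤ 6^2 + 9·6 + 52 = 142.
Hence |(-u^3 + 4u^2 - 7u - 8) − 252| ≤ 142|u + 5| < ϵ provided |u + 5| < ϵ/142.
Choosing δ = min(1, ϵ/142) ensures both conditions, hence |(-u^3 + 4u^2 - 7u - 8) − 252| < ϵ.

δ = min(1, ϵ/142)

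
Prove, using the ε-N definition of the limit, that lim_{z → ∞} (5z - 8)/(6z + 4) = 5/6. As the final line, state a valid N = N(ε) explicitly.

N = (17/9)/ε

Suppose ε > 0. We seek N > 0 such that z > N implies |(5z - 8)/(6z + 4) − (5/6)| < ε.
(5z - 8)/(6z + 4) − (5/6) = (6(5z - 8) − 5(6z + 4)) / (6(6z + 4)) = -68/(6(6z + 4)).
For z > 0 we have 6z + 4 > 6z, so |(5z - 8)/(6z + 4) − (5/6)| = 68/(6(6z + 4)) < 68/(6·6z) = (17/9)/z.
Thus |(5z - 8)/(6z + 4) − (5/6)| < ε whenever z > (17/9)/ε.
Take N = (17/9)/ε. If z > N then |(5z - 8)/(6z + 4) − (5/6)| < (17/9)/z < ε.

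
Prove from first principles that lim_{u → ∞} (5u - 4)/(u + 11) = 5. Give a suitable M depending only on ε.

M = 59/ε

Fix ε > 0. We seek M > 0 such that u > M implies |(5u - 4)/(u + 11) − 5| < ε.
(5u - 4)/(u + 11) − 5 = ((5u - 4) − 5(u + 11)) / ((u + 11)) = -59/((u + 11)).
For u > 0 we have u + 11 > u, so |(5u - 4)/(u + 11) − 5| = 59/((u + 11)) < 59/(u) = 59/u.
Thus |(5u - 4)/(u + 11) − 5| < ε whenever u > 59/ε.
Take M = 59/ε. If u > M then |(5u - 4)/(u + 11) − 5| < 59/u < ε.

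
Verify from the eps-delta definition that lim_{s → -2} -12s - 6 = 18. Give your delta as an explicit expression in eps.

delta = eps/12

Let eps > 0 be given. We need delta > 0 so that 0 < |s + 2| < delta implies |(-12s - 6) − 18| < eps.
|(-12s - 6) − 18| = |-12s - 24| = 12|s + 2|.
Thus it suffices that |s + 2| < eps/12.
Take delta = eps/12. If 0 < |s + 2| < delta then |(-12s - 6) − 18| = 12|s + 2| < 12·(eps/12) = eps.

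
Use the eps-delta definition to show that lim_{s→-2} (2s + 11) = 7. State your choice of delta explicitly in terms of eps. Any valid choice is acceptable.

delta = eps/2

Let eps > 0 be given. We need delta > 0 so that 0 < |s + 2| < delta implies |(2s + 11) − 7| < eps.
|(2s + 11) − 7| = |2s + 4| = 2|s + 2|.
So 2|s + 2| < eps exactly when |s + 2| < eps/2.
Take delta = eps/2. If 0 < |s + 2| < delta then |(2s + 11) − 7| = 2|s + 2| < 2·(eps/2) = eps.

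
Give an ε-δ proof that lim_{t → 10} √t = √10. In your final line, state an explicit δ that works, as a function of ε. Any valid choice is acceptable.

Suppose ε > 0. We want δ > 0 such that 0 < |t − 10| < δ implies |√t − √10| < ε.
Rationalise: √t − √10 = (t − 10)/(√t + √10), so |√t − √10| = |t − 10|/(√t + √10).
Restrict δ ≤ 10 so that |t − 10| < 10 forces t > 0, and then √t + √10 > √10.
Hence |√t − √10| < |t − 10|/√10, which is < ε once |t − 10| < √10·ε.
Take δ = min(10, √10·ε). If 0 < |t − 10| < δ then t > 0 and |√t − √10| < |t − 10|/√10 < ε.

δ = min(10, √10·ε)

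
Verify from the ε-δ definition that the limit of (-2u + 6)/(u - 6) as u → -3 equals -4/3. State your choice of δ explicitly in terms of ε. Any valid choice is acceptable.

δ = min(9/2, (27/4)ε)

Fix ε > 0. We want δ > 0 with 0 < |u + 3| < δ ⇒ |(-2u + 6)/(u - 6) + 4/3| < ε.
Combining over a common denominator, (-2u + 6)/(u - 6) + 4/3 = [(-2u + 6)·(-9) − 12·(u - 6)] / [(-9)·(u - 6)] = 6(u + 3) / ((-9)(u - 6)).
So |(-2u + 6)/(u - 6) + 4/3| = 6|u + 3| / (9·|u − 6|).
Restrict δ ≤ 9/2. Then |u + 3| < 9/2 gives |u − 6| = |(u + 3) + (-9)| ≥ 9 − 9/2 = 9/2.
Hence |(-2u + 6)/(u - 6) + 4/3| < 6|u + 3|/(9·(9/2)) = (4/27)|u + 3|, which is < ε once |u + 3| < (27/4)ε.
Take δ = min(9/2, (27/4)ε). Then 0 < |u + 3| < δ forces both bounds, so |(-2u + 6)/(u - 6) + 4/3| < ε.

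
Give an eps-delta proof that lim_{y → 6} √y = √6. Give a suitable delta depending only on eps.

Fix eps > 0. We want delta > 0 such that 0 < |y − 6| < delta implies |√y − √6| < eps.
Multiplying by the conjugate, |√y − √6| = |y − 6|/(√y + √6).
Restrict delta ≤ 6 so that |y − 6| < 6 forces y > 0, and then √y + √6 > √6.
Hence |√y − √6| < |y − 6|/√6, which is < eps once |y − 6| < √6·eps.
Take delta = min(6, √6·eps). If 0 < |y − 6| < delta then y > 0 and |√y − √6| < |y − 6|/√6 < eps.

delta = min(6, √6·eps)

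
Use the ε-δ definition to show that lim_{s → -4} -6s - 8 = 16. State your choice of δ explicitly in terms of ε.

Let ε > 0 be given. We need δ > 0 so that 0 < |s + 4| < δ implies |(-6s - 8) − 16| < ε.
Since (-6s - 8) − 16 = -6(s + 4), we have |(-6s - 8) − 16| = 6|s + 4|.
Thus it suffices that |s + 4| < ε/6.
Take δ = ε/6. If 0 < |s + 4| < δ then |(-6s - 8) − 16| = 6|s + 4| < 6·(ε/6) = ε.

δ = ε/6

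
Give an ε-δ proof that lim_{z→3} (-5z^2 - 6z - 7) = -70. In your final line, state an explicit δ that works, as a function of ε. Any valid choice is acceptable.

δ = min(2, ε/46)

Fix ε > 0. We want δ > 0 such that 0 < |z − 3| < δ implies |(-5z^2 - 6z - 7) + 70| < ε.
(-5z^2 - 6z - 7) + 70 = -5z^2 - 6z + 63 = (z − 3)(-5z - 21).
So |(-5z^2 - 6z - 7) + 70| = |z − 3|·|-5z - 21|.
Require δ ≤ 2. Then |z − 3| < 2 gives |z| < 5, and by the triangle inequality |-5z - 21| ≤ 5·5 + 21 = 46.
Hence |(-5z^2 - 6z - 7) + 70| ≤ 46|z − 3| < ε provided |z − 3| < ε/46.
Take δ = min(2, ε/46). Then 0 < |z − 3| < δ gives both |z − 3| < 2 and |z − 3| < ε/46, so |(-5z^2 - 6z - 7) + 70| < ε.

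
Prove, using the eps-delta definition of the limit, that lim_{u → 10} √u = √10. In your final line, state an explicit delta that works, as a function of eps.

Suppose eps > 0. We want delta > 0 such that 0 < |u − 10| < delta implies |√u − √10| < eps.
Rationalise: √u − √10 = (u − 10)/(√u + √10), so |√u − √10| = |u − 10|/(√u + √10).
Restrict delta ≤ 10 so that |u − 10| < 10 forces u > 0, and then √u + √10 > √10.
Hence |√u − √10| < |u − 10|/√10, which is < eps once |u − 10| < √10·eps.
Take delta = min(10, √10·eps). If 0 < |u − 10| < delta then u > 0 and |√u − √10| < |u − 10|/√10 < eps.

delta = min(10, √10·eps)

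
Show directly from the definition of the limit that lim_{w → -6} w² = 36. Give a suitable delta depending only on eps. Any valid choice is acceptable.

delta = min(1, eps/13)

Fix eps > 0. We seek delta > 0 with 0 < |w + 6| < delta ⇒ |w² − 36| < eps.
Factor: w² − 36 = (w + 6)(w - 6), so |w² − 36| = |w + 6|·|w - 6|.
Impose delta ≤ 1 so that |w| < 7; then |w - 6| ≤ 13.
Hence |w² − 36| ≤ 13|w + 6|, which is < eps once |w + 6| < eps/13.
Take delta = min(1, eps/13). If 0 < |w + 6| < delta then both bounds hold and |w² − 36| ≤ 13|w + 6| < 13·(eps/13) = eps.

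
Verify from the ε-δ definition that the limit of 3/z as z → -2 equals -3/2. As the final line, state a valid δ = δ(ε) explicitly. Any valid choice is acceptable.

Let ε > 0. We seek δ > 0 such that 0 < |z + 2| < δ implies |3/z + 3/2| < ε.
|3/z + 3/2| = 3·|-2 − z|/(2·|z|) = 3|z + 2|/(2|z|).
Require δ ≤ 1 so that |z| > 2 − 1 = 1, hence 2|z| > 2.
Then |3/z + 3/2| < 3|z + 2|/2, which is < ε when |z + 2| < (2/3)ε.
Take δ = min(1, (2/3)ε). Then 0 < |z + 2| < δ gives both |z + 2| < 1 and |z + 2| < (2/3)ε, so |3/z + 3/2| < ε.

δ = min(1, (2/3)ε)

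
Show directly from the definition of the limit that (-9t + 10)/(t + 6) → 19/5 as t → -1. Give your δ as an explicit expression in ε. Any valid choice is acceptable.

δ = min(5/2, (25/128)ε)

Suppose ε > 0. We want δ > 0 with 0 < |t + 1| < δ ⇒ |(-9t + 10)/(t + 6) − (19/5)| < ε.
Combining over a common denominator, (-9t + 10)/(t + 6) − (19/5) = [(-9t + 10)·5 − 19·(t + 6)] / [5·(t + 6)] = -64(t + 1) / (5(t + 6)).
So |(-9t + 10)/(t + 6) − (19/5)| = 64|t + 1| / (5·|t + 6|).
Require δ ≤ 5/2, so |t + 6| ≥ |5| − |t + 1| > 5 − 5/2 = 5/2.
Hence |(-9t + 10)/(t + 6) − (19/5)| < 64|t + 1|/(5·(5/2)) = (128/25)|t + 1|, which is < ε once |t + 1| < (25/128)ε.
Take δ = min(5/2, (25/128)ε). Then 0 < |t + 1| < δ forces both bounds, so |(-9t + 10)/(t + 6) − (19/5)| < ε.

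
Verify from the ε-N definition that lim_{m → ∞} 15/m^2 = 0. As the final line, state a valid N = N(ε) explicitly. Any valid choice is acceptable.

Suppose ε > 0. For m ≥ 1, |15/m^2 − 0| = 15/m^2.
15/m^2 < ε ⇔ m^2 > 15/ε ⇔ m > (15/ε)^{1/2}.
Take N = (15/ε)^{1/2}. Then m > N implies 15/m^2 < ε.

N = (15/ε)^{1/2}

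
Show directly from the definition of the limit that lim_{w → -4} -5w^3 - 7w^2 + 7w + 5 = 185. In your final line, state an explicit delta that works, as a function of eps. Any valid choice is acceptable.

delta = min(1, eps/235)

Fix eps > 0. We want delta > 0 such that 0 < |w + 4| < delta implies |(-5w^3 - 7w^2 + 7w + 5) − 185| < eps.
(-5w^3 - 7w^2 + 7w + 5) − 185 = -5w^3 - 7w^2 + 7w - 180 = (w + 4)(-5w^2 + 13w - 45).
So |(-5w^3 - 7w^2 + 7w + 5) − 185| = |w + 4|·|-5w^2 + 13w - 45|.
Require delta ≤ 1. Then |w + 4| < 1 gives |w| < 5, and by the triangle inequality |-5w^2 + 13w - 45| ≤ 5·5^2 + 13·5 + 45 = 235.
Hence |(-5w^3 - 7w^2 + 7w + 5) − 185| ≤ 235|w + 4| < eps provided |w + 4| < eps/235.
Take delta = min(1, eps/235). Then 0 < |w + 4| < delta gives both |w + 4| < 1 and |w + 4| < eps/235, so |(-5w^3 - 7w^2 + 7w + 5) − 185| < eps.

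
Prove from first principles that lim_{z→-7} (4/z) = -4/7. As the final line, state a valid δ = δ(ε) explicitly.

Let ε > 0. We seek δ > 0 such that 0 < |z + 7| < δ implies |4/z + 4/7| < ε.
|4/z + 4/7| = 4·|-7 − z|/(7·|z|) = 4|z + 7|/(7|z|).
Restrict δ ≤ 7/2. Then |z + 7| < 7/2 gives |z| > 7/2, so 7|z| > 49/2.
Then |4/z + 4/7| < 4|z + 7|/(49/2), which is < ε when |z + 7| < (49/8)ε.
Take δ = min(7/2, (49/8)ε). Then 0 < |z + 7| < δ gives both |z + 7| < 7/2 and |z + 7| < (49/8)ε, so |4/z + 4/7| < ε.

δ = min(7/2, (49/8)ε)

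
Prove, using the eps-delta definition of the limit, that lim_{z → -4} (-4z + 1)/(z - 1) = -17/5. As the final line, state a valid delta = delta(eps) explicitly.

Fix eps > 0. We want delta > 0 with 0 < |z + 4| < delta ⇒ |(-4z + 1)/(z - 1) + 17/5| < eps.
Combining over a common denominator, (-4z + 1)/(z - 1) + 17/5 = [(-4z + 1)·(-5) − 17·(z - 1)] / [(-5)·(z - 1)] = 3(z + 4) / ((-5)(z - 1)).
So |(-4z + 1)/(z - 1) + 17/5| = 3|z + 4| / (5·|z − 1|).
Require delta ≤ 5/2, so |z − 1| ≥ |-5| − |z + 4| > 5 − 5/2 = 5/2.
Hence |(-4z + 1)/(z - 1) + 17/5| < 3|z + 4|/(5·(5/2)) = (6/25)|z + 4|, which is < eps once |z + 4| < (25/6)eps.
Take delta = min(5/2, (25/6)eps). Then 0 < |z + 4| < delta forces both bounds, so |(-4z + 1)/(z - 1) + 17/5| < eps.

delta = min(5/2, (25/6)eps)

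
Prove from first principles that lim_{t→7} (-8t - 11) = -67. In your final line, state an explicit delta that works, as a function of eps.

delta = eps/8

Suppose eps > 0. We need delta > 0 so that 0 < |t − 7| < delta implies |(-8t - 11) + 67| < eps.
|(-8t - 11) + 67| = |-8t + 56| = 8|t − 7|.
Thus it suffices that |t − 7| < eps/8.
Take delta = eps/8. If 0 < |t − 7| < delta then |(-8t - 11) + 67| = 8|t − 7| < 8·(eps/8) = eps.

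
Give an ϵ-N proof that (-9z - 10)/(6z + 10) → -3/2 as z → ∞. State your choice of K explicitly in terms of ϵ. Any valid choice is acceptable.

K = (5/6)/ϵ

Fix ϵ > 0. We seek K > 0 such that z > K implies |(-9z - 10)/(6z + 10) + 3/2| < ϵ.
(-9z - 10)/(6z + 10) + 3/2 = (6(-9z - 10) − (-9)(6z + 10)) / (6(6z + 10)) = 30/(6(6z + 10)).
For z > 0 we have 6z + 10 > 6z, so |(-9z - 10)/(6z + 10) + 3/2| = 30/(6(6z + 10)) < 30/(6·6z) = (5/6)/z.
Thus |(-9z - 10)/(6z + 10) + 3/2| < ϵ whenever z > (5/6)/ϵ.
Take K = (5/6)/ϵ. If z > K then |(-9z - 10)/(6z + 10) + 3/2| < (5/6)/z < ϵ.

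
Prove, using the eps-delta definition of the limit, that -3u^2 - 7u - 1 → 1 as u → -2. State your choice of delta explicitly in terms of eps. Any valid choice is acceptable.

delta = min(2, eps/13)

Fix eps > 0. We want delta > 0 such that 0 < |u + 2| < delta implies |(-3u^2 - 7u - 1) − 1| < eps.
(-3u^2 - 7u - 1) − 1 = -3u^2 - 7u - 2 = (u + 2)(-3u - 1).
So |(-3u^2 - 7u - 1) − 1| = |u + 2|·|-3u - 1|.
Assume first that |u + 2| < 2, so |u| < 4. Then |-3u - 1| ≤ 3·4 + 1 = 13.
Hence |(-3u^2 - 7u - 1) − 1| ≤ 13|u + 2| < eps provided |u + 2| < eps/13.
Choosing delta = min(2, eps/13) ensures both conditions, hence |(-3u^2 - 7u - 1) − 1| < eps.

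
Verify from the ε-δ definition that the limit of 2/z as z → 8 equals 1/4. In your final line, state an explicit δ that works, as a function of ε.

δ = min(4, 16ε)

Suppose ε > 0. We seek δ > 0 such that 0 < |z − 8| < δ implies |2/z − (1/4)| < ε.
|2/z − (1/4)| = 2·|8 − z|/(8·|z|) = 2|z − 8|/(8|z|).
Restrict δ ≤ 4. Then |z − 8| < 4 gives |z| > 4, so 8|z| > 32.
Then |2/z − (1/4)| < 2|z − 8|/32, which is < ε when |z − 8| < 16ε.
Take δ = min(4, 16ε). Then 0 < |z − 8| < δ gives both |z − 8| < 4 and |z − 8| < 16ε, so |2/z − (1/4)| < ε.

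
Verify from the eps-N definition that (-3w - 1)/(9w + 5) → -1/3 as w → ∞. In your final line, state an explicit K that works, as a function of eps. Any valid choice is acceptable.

Suppose eps > 0. We seek K > 0 such that w > K implies |(-3w - 1)/(9w + 5) + 1/3| < eps.
(-3w - 1)/(9w + 5) + 1/3 = (9(-3w - 1) − (-3)(9w + 5)) / (9(9w + 5)) = 6/(9(9w + 5)).
For w > 0 we have 9w + 5 > 9w, so |(-3w - 1)/(9w + 5) + 1/3| = 6/(9(9w + 5)) < 6/(9·9w) = (2/27)/w.
Thus |(-3w - 1)/(9w + 5) + 1/3| < eps whenever w > (2/27)/eps.
Take K = (2/27)/eps. If w > K then |(-3w - 1)/(9w + 5) + 1/3| < (2/27)/w < eps.

K = (2/27)/eps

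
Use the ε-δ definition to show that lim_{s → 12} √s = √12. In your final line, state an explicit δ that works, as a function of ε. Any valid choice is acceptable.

δ = min(12, √12·ε)

Let ε > 0 be given. We want δ > 0 such that 0 < |s − 12| < δ implies |√s − √12| < ε.
Multiplying by the conjugate, |√s − √12| = |s − 12|/(√s + √12).
Restrict δ ≤ 12 so that |s − 12| < 12 forces s > 0, and then √s + √12 > √12.
Hence |√s − √12| < |s − 12|/√12, which is < ε once |s − 12| < √12·ε.
Take δ = min(12, √12·ε). If 0 < |s − 12| < δ then s > 0 and |√s − √12| < |s − 12|/√12 < ε.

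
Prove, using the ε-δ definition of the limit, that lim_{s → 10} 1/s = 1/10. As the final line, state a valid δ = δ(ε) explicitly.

δ = min(5, 50ε)

Suppose ε > 0. We seek δ > 0 such that 0 < |s − 10| < δ implies |1/s − (1/10)| < ε.
|1/s − (1/10)| = |10 − s|/(10·|s|) = |s − 10|/(10|s|).
Require δ ≤ 5 so that |s| > 10 − 5 = 5, hence 10|s| > 50.
Then |1/s − (1/10)| < |s − 10|/50, which is < ε when |s − 10| < 50ε.
Take δ = min(5, 50ε). Then 0 < |s − 10| < δ gives both |s − 10| < 5 and |s − 10| < 50ε, so |1/s − (1/10)| < ε.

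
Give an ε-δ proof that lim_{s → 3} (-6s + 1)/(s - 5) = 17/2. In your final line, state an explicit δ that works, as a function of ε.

Fix ε > 0. We want δ > 0 with 0 < |s − 3| < δ ⇒ |(-6s + 1)/(s - 5) − (17/2)| < ε.
Combining over a common denominator, (-6s + 1)/(s - 5) − (17/2) = [(-6s + 1)·(-2) − (-17)·(s - 5)] / [(-2)·(s - 5)] = 29(s − 3) / ((-2)(s - 5)).
So |(-6s + 1)/(s - 5) − (17/2)| = 29|s − 3| / (2·|s − 5|).
Require δ ≤ 1, so |s − 5| ≥ |-2| − |s − 3| > 2 − 1 = 1.
Hence |(-6s + 1)/(s - 5) − (17/2)| < 29|s − 3|/(2·1) = (29/2)|s − 3|, which is < ε once |s − 3| < (2/29)ε.
Take δ = min(1, (2/29)ε). Then 0 < |s − 3| < δ forces both bounds, so |(-6s + 1)/(s - 5) − (17/2)| < ε.

δ = min(1, (2/29)ε)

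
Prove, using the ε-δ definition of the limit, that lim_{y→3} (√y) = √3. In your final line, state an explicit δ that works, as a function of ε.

δ = min(3, √3·ε)

Suppose ε > 0. We want δ > 0 such that 0 < |y − 3| < δ implies |√y − √3| < ε.
Multiplying by the conjugate, |√y − √3| = |y − 3|/(√y + √3).
Restrict δ ≤ 3 so that |y − 3| < 3 forces y > 0, and then √y + √3 > √3.
Hence |√y − √3| < |y − 3|/√3, which is < ε once |y − 3| < √3·ε.
Take δ = min(3, √3·ε). If 0 < |y − 3| < δ then y > 0 and |√y − √3| < |y − 3|/√3 < ε.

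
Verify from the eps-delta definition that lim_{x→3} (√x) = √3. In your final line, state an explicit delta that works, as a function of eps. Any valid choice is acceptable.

Let eps > 0 be given. We want delta > 0 such that 0 < |x − 3| < delta implies |√x − √3| < eps.
Rationalise: √x − √3 = (x − 3)/(√x + √3), so |√x − √3| = |x − 3|/(√x + √3).
Restrict delta ≤ 3 so that |x − 3| < 3 forces x > 0, and then √x + √3 > √3.
Hence |√x − √3| < |x − 3|/√3, which is < eps once |x − 3| < √3·eps.
Take delta = min(3, √3·eps). If 0 < |x − 3| < delta then x > 0 and |√x − √3| < |x − 3|/√3 < eps.

delta = min(3, √3·eps)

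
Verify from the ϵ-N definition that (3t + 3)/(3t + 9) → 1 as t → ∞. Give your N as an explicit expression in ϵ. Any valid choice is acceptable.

N = 2/ϵ

Suppose ϵ > 0. We seek N > 0 such that t > N implies |(3t + 3)/(3t + 9) − 1| < ϵ.
(3t + 3)/(3t + 9) − 1 = (3(3t + 3) − 3(3t + 9)) / (3(3t + 9)) = -18/(3(3t + 9)).
For t > 0 we have 3t + 9 > 3t, so |(3t + 3)/(3t + 9) − 1| = 18/(3(3t + 9)) < 18/(3·3t) = 2/t.
Thus |(3t + 3)/(3t + 9) − 1| < ϵ whenever t > 2/ϵ.
Take N = 2/ϵ. If t > N then |(3t + 3)/(3t + 9) − 1| < 2/t < ϵ.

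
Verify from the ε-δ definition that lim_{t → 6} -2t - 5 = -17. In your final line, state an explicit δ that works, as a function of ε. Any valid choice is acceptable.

δ = ε/2

Fix ε > 0. We need δ > 0 so that 0 < |t − 6| < δ implies |(-2t - 5) + 17| < ε.
|(-2t - 5) + 17| = |-2t + 12| = 2|t − 6|.
So 2|t − 6| < ε exactly when |t − 6| < ε/2.
Choosing δ = ε/2 gives |(-2t - 5) + 17| = 2|t − 6| < ε whenever |t − 6| < δ.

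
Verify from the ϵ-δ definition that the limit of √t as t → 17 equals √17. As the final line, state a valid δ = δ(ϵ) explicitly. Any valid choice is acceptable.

Suppose ϵ > 0. We want δ > 0 such that 0 < |t − 17| < δ implies |√t − √17| < ϵ.
Rationalise: √t − √17 = (t − 17)/(√t + √17), so |√t − √17| = |t − 17|/(√t + √17).
Restrict δ ≤ 17 so that |t − 17| < 17 forces t > 0, and then √t + √17 > √17.
Hence |√t − √17| < |t − 17|/√17, which is < ϵ once |t − 17| < √17·ϵ.
Take δ = min(17, √17·ϵ). If 0 < |t − 17| < δ then t > 0 and |√t − √17| < |t − 17|/√17 < ϵ.

δ = min(17, √17·ϵ)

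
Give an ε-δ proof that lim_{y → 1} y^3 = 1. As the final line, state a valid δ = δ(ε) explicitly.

Suppose ε > 0. We seek δ > 0 with 0 < |y − 1| < δ ⇒ |y^3 − 1| < ε.
Factor: y^3 − 1 = (y − 1)(y^2 + y + 1), so |y^3 − 1| = |y − 1|·|y^2 + y + 1|.
Impose δ ≤ 1 so that |y| < 2; then |y^2 + y + 1| ≤ 7.
Hence |y^3 − 1| ≤ 7|y − 1|, which is < ε once |y − 1| < ε/7.
Take δ = min(1, ε/7). If 0 < |y − 1| < δ then both bounds hold and |y^3 − 1| ≤ 7|y − 1| < 7·(ε/7) = ε.

δ = min(1, ε/7)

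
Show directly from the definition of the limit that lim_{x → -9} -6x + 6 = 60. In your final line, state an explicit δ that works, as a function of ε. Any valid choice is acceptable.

δ = ε/6

Let ε > 0 be given. We need δ > 0 so that 0 < |x + 9| < δ implies |(-6x + 6) − 60| < ε.
|(-6x + 6) − 60| = |-6x - 54| = 6|x + 9|.
So 6|x + 9| < ε exactly when |x + 9| < ε/6.
Take δ = ε/6. If 0 < |x + 9| < δ then |(-6x + 6) − 60| = 6|x + 9| < 6·(ε/6) = ε.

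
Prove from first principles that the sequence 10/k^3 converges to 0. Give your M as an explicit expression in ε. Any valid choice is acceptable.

Let ε > 0 be given. For k ≥ 1, |10/k^3 − 0| = 10/k^3.
10/k^3 < ε ⇔ k^3 > 10/ε ⇔ k > (10/ε)^{1/3}.
Take M = (10/ε)^{1/3}. Then k > M implies 10/k^3 < ε.

M = (10/ε)^{1/3}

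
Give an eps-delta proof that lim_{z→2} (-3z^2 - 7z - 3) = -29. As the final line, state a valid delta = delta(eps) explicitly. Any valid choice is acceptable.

Fix eps > 0. We want delta > 0 such that 0 < |z − 2| < delta implies |(-3z^2 - 7z - 3) + 29| < eps.
(-3z^2 - 7z - 3) + 29 = -3z^2 - 7z + 26 = (z − 2)(-3z - 13).
So |(-3z^2 - 7z - 3) + 29| = |z − 2|·|-3z - 13|.
Require delta ≤ 2. Then |z − 2| < 2 gives |z| < 4, and by the triangle inequality |-3z - 13| ≤ 3·4 + 13 = 25.
Hence |(-3z^2 - 7z - 3) + 29| ≤ 25|z − 2| < eps provided |z − 2| < eps/25.
Take delta = min(2, eps/25). Then 0 < |z − 2| < delta gives both |z − 2| < 2 and |z − 2| < eps/25, so |(-3z^2 - 7z - 3) + 29| < eps.

delta = min(2, eps/25)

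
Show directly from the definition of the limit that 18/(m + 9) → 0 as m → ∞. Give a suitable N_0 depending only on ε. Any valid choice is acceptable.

Let ε > 0. For m ≥ 1, |18/(m + 9) − 0| = 18/(m + 9) ≤ 18/m.
We need 18/m < ε, i.e. m > 18/ε.
Take N_0 = 18/ε. If m > N_0 then |18/(m + 9)| ≤ 18/m < ε.

N_0 = 18/ε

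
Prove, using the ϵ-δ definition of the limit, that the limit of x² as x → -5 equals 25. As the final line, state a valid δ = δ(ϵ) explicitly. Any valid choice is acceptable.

δ = min(2, ϵ/12)

Let ϵ > 0. We seek δ > 0 with 0 < |x + 5| < δ ⇒ |x² − 25| < ϵ.
Factor: x² − 25 = (x + 5)(x - 5), so |x² − 25| = |x + 5|·|x - 5|.
Restrict δ ≤ 2. Then |x + 5| < 2 gives |x| < 7, so by the triangle inequality |x - 5| ≤ 7 + 5 = 12.
Hence |x² − 25| ≤ 12|x + 5|, which is < ϵ once |x + 5| < ϵ/12.
Take δ = min(2, ϵ/12). If 0 < |x + 5| < δ then both bounds hold and |x² − 25| ≤ 12|x + 5| < 12·(ϵ/12) = ϵ.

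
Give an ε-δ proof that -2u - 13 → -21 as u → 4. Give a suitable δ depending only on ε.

δ = ε/2

Fix ε > 0. We need δ > 0 so that 0 < |u − 4| < δ implies |(-2u - 13) + 21| < ε.
|(-2u - 13) + 21| = |-2u + 8| = 2|u − 4|.
Thus it suffices that |u − 4| < ε/2.
Choosing δ = ε/2 gives |(-2u - 13) + 21| = 2|u − 4| < ε whenever |u − 4| < δ.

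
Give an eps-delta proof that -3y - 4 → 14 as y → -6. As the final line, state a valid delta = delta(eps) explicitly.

delta = eps/3

Let eps > 0 be given. We need delta > 0 so that 0 < |y + 6| < delta implies |(-3y - 4) − 14| < eps.
|(-3y - 4) − 14| = |-3y - 18| = 3|y + 6|.
So 3|y + 6| < eps exactly when |y + 6| < eps/3.
Take delta = eps/3. If 0 < |y + 6| < delta then |(-3y - 4) − 14| = 3|y + 6| < 3·(eps/3) = eps.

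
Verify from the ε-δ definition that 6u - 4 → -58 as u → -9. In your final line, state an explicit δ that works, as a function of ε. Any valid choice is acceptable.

δ = ε/6

Let ε > 0. We need δ > 0 so that 0 < |u + 9| < δ implies |(6u - 4) + 58| < ε.
|(6u - 4) + 58| = |6u + 54| = 6|u + 9|.
Thus it suffices that |u + 9| < ε/6.
Choosing δ = ε/6 gives |(6u - 4) + 58| = 6|u + 9| < ε whenever |u + 9| < δ.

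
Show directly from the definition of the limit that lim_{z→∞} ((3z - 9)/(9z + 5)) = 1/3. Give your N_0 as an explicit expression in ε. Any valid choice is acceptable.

N_0 = (32/27)/ε

Let ε > 0. We seek N_0 > 0 such that z > N_0 implies |(3z - 9)/(9z + 5) − (1/3)| < ε.
(3z - 9)/(9z + 5) − (1/3) = (9(3z - 9) − 3(9z + 5)) / (9(9z + 5)) = -96/(9(9z + 5)).
For z > 0 we have 9z + 5 > 9z, so |(3z - 9)/(9z + 5) − (1/3)| = 96/(9(9z + 5)) < 96/(9·9z) = (32/27)/z.
Thus |(3z - 9)/(9z + 5) − (1/3)| < ε whenever z > (32/27)/ε.
Take N_0 = (32/27)/ε. If z > N_0 then |(3z - 9)/(9z + 5) − (1/3)| < (32/27)/z < ε.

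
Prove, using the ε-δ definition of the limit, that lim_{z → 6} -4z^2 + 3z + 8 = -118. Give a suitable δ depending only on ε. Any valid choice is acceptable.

Let ε > 0 be given. We want δ > 0 such that 0 < |z − 6| < δ implies |(-4z^2 + 3z + 8) + 118| < ε.
(-4z^2 + 3z + 8) + 118 = -4z^2 + 3z + 126 = (z − 6)(-4z - 21).
So |(-4z^2 + 3z + 8) + 118| = |z − 6|·|-4z - 21|.
Assume first that |z − 6| < 2, so |z| < 8. Then |-4z - 21| ≤ 4·8 + 21 = 53.
Hence |(-4z^2 + 3z + 8) + 118| ≤ 53|z − 6| < ε provided |z − 6| < ε/53.
Choosing δ = min(2, ε/53) ensures both conditions, hence |(-4z^2 + 3z + 8) + 118| < ε.

δ = min(2, ε/53)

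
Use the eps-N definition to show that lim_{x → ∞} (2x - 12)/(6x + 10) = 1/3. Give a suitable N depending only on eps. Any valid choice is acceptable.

Let eps > 0. We seek N > 0 such that x > N implies |(2x - 12)/(6x + 10) − (1/3)| < eps.
(2x - 12)/(6x + 10) − (1/3) = (6(2x - 12) − 2(6x + 10)) / (6(6x + 10)) = -92/(6(6x + 10)).
For x > 0 we have 6x + 10 > 6x, so |(2x - 12)/(6x + 10) − (1/3)| = 92/(6(6x + 10)) < 92/(6·6x) = (23/9)/x.
Thus |(2x - 12)/(6x + 10) − (1/3)| < eps whenever x > (23/9)/eps.
Take N = (23/9)/eps. If x > N then |(2x - 12)/(6x + 10) − (1/3)| < (23/9)/x < eps.

N = (23/9)/eps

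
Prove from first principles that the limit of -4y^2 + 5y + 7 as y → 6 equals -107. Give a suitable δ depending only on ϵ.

Let ϵ > 0 be given. We want δ > 0 such that 0 < |y − 6| < δ implies |(-4y^2 + 5y + 7) + 107| < ϵ.
(-4y^2 + 5y + 7) + 107 = -4y^2 + 5y + 114 = (y − 6)(-4y - 19).
So |(-4y^2 + 5y + 7) + 107| = |y − 6|·|-4y - 19|.
Require δ ≤ 1. Then |y − 6| < 1 gives |y| < 7, and by the triangle inequality |-4y - 19| ≤ 4·7 + 19 = 47.
Hence |(-4y^2 + 5y + 7) + 107| ≤ 47|y − 6| < ϵ provided |y − 6| < ϵ/47.
Take δ = min(1, ϵ/47). Then 0 < |y − 6| < δ gives both |y − 6| < 1 and |y − 6| < ϵ/47, so |(-4y^2 + 5y + 7) + 107| < ϵ.

δ = min(1, ϵ/47)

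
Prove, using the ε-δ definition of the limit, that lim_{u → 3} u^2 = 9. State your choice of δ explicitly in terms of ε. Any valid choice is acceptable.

δ = min(2, ε/8)

Let ε > 0. We seek δ > 0 with 0 < |u − 3| < δ ⇒ |u^2 − 9| < ε.
Factor: u^2 − 9 = (u − 3)(u + 3), so |u^2 − 9| = |u − 3|·|u + 3|.
Restrict δ ≤ 2. Then |u − 3| < 2 gives |u| < 5, so by the triangle inequality |u + 3| ≤ 5 + 3 = 8.
Hence |u^2 − 9| ≤ 8|u − 3|, which is < ε once |u − 3| < ε/8.
Take δ = min(2, ε/8). If 0 < |u − 3| < δ then both bounds hold and |u^2 − 9| ≤ 8|u − 3| < 8·(ε/8) = ε.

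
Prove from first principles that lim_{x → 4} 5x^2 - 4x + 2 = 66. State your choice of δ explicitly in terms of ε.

δ = min(1, ε/41)

Fix ε > 0. We want δ > 0 such that 0 < |x − 4| < δ implies |(5x^2 - 4x + 2) − 66| < ε.
(5x^2 - 4x + 2) − 66 = 5x^2 - 4x - 64 = (x − 4)(5x + 16).
So |(5x^2 - 4x + 2) − 66| = |x − 4|·|5x + 16|.
Require δ ≤ 1. Then |x − 4| < 1 gives |x| < 5, and by the triangle inequality |5x + 16| ≤ 5·5 + 16 = 41.
Hence |(5x^2 - 4x + 2) − 66| ≤ 41|x − 4| < ε provided |x − 4| < ε/41.
Choosing δ = min(1, ε/41) ensures both conditions, hence |(5x^2 - 4x + 2) − 66| < ε.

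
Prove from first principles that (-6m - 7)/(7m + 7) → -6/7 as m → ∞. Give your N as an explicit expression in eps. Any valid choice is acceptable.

Let eps > 0. For m ≥ 1, |(-6m - 7)/(7m + 7) + 6/7| = |-7|/(7(7m + 7)) = 7/(7(7m + 7)).
Since 7m + 7 ≥ 7m for m ≥ 1, this is ≤ 7/(7·7m) = (1/7)/m.
So |(-6m - 7)/(7m + 7) + 6/7| < eps whenever m > (1/7)/eps.
Take N = (1/7)/eps. If m > N then |(-6m - 7)/(7m + 7) + 6/7| ≤ (1/7)/m < eps.

N = (1/7)/eps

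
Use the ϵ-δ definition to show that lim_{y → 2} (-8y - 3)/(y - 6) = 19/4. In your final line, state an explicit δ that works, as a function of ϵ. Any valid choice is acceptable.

δ = min(2, (8/51)ϵ)

Suppose ϵ > 0. We want δ > 0 with 0 < |y − 2| < δ ⇒ |(-8y - 3)/(y - 6) − (19/4)| < ϵ.
Combining over a common denominator, (-8y - 3)/(y - 6) − (19/4) = [(-8y - 3)·(-4) − (-19)·(y - 6)] / [(-4)·(y - 6)] = 51(y − 2) / ((-4)(y - 6)).
So |(-8y - 3)/(y - 6) − (19/4)| = 51|y − 2| / (4·|y − 6|).
Restrict δ ≤ 2. Then |y − 2| < 2 gives |y − 6| = |(y − 2) + (-4)| ≥ 4 − 2 = 2.
Hence |(-8y - 3)/(y - 6) − (19/4)| < 51|y − 2|/(4·2) = (51/8)|y − 2|, which is < ϵ once |y − 2| < (8/51)ϵ.
Take δ = min(2, (8/51)ϵ). Then 0 < |y − 2| < δ forces both bounds, so |(-8y - 3)/(y - 6) − (19/4)| < ϵ.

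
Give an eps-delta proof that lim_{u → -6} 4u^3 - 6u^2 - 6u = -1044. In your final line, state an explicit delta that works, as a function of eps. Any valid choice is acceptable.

Let eps > 0. We want delta > 0 such that 0 < |u + 6| < delta implies |(4u^3 - 6u^2 - 6u) + 1044| < eps.
(4u^3 - 6u^2 - 6u) + 1044 = 4u^3 - 6u^2 - 6u + 1044 = (u + 6)(4u^2 - 30u + 174).
So |(4u^3 - 6u^2 - 6u) + 1044| = |u + 6|·|4u^2 - 30u + 174|.
Assume first that |u + 6| < 1, so |u| < 7. Then |4u^2 - 30u + 174| ≤ 4·7^2 + 30·7 + 174 = 580.
Hence |(4u^3 - 6u^2 - 6u) + 1044| ≤ 580|u + 6| < eps provided |u + 6| < eps/580.
Choosing delta = min(1, eps/580) ensures both conditions, hence |(4u^3 - 6u^2 - 6u) + 1044| < eps.

delta = min(1, eps/580)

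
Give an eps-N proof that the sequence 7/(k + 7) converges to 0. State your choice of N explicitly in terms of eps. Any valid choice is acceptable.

Fix eps > 0. For k ≥ 1, |7/(k + 7) − 0| = 7/(k + 7) ≤ 7/k.
We need 7/k < eps, i.e. k > 7/eps.
Take N = 7/eps. If k > N then |7/(k + 7)| ≤ 7/k < eps.

N = 7/eps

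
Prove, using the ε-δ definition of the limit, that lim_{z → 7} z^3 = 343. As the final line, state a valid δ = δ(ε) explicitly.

δ = min(1, ε/169)

Let ε > 0 be given. We seek δ > 0 with 0 < |z − 7| < δ ⇒ |z^3 − 343| < ε.
Factor: z^3 − 343 = (z − 7)(z^2 + 7z + 49), so |z^3 − 343| = |z − 7|·|z^2 + 7z + 49|.
Restrict δ ≤ 1. Then |z − 7| < 1 gives |z| < 8, so by the triangle inequality |z^2 + 7z + 49| ≤ 8^2 + 7·8 + 49 = 169.
Hence |z^3 − 343| ≤ 169|z − 7|, which is < ε once |z − 7| < ε/169.
Take δ = min(1, ε/169). If 0 < |z − 7| < δ then both bounds hold and |z^3 − 343| ≤ 169|z − 7| < 169·(ε/169) = ε.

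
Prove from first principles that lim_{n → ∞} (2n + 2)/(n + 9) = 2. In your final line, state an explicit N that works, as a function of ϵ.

N = 16/ϵ

Let ϵ > 0. For n ≥ 1, |(2n + 2)/(n + 9) − 2| = |-16|/((n + 9)) = 16/((n + 9)).
Since n + 9 ≥ n for n ≥ 1, this is ≤ 16/(n) = 16/n.
So |(2n + 2)/(n + 9) − 2| < ϵ whenever n > 16/ϵ.
Take N = 16/ϵ. If n > N then |(2n + 2)/(n + 9) − 2| ≤ 16/n < ϵ.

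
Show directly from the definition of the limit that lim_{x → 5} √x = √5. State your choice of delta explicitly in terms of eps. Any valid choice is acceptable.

Let eps > 0 be given. We want delta > 0 such that 0 < |x − 5| < delta implies |√x − √5| < eps.
Rationalise: √x − √5 = (x − 5)/(√x + √5), so |√x − √5| = |x − 5|/(√x + √5).
Restrict delta ≤ 5 so that |x − 5| < 5 forces x > 0, and then √x + √5 > √5.
Hence |√x − √5| < |x − 5|/√5, which is < eps once |x − 5| < √5·eps.
Take delta = min(5, √5·eps). If 0 < |x − 5| < delta then x > 0 and |√x − √5| < |x − 5|/√5 < eps.

delta = min(5, √5·eps)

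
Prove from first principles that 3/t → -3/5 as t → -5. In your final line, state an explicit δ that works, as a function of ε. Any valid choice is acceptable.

δ = min(5/2, (25/6)ε)

Fix ε > 0. We seek δ > 0 such that 0 < |t + 5| < δ implies |3/t + 3/5| < ε.
|3/t + 3/5| = 3·|-5 − t|/(5·|t|) = 3|t + 5|/(5|t|).
Restrict δ ≤ 5/2. Then |t + 5| < 5/2 gives |t| > 5/2, so 5|t| > 25/2.
Then |3/t + 3/5| < 3|t + 5|/(25/2), which is < ε when |t + 5| < (25/6)ε.
Take δ = min(5/2, (25/6)ε). Then 0 < |t + 5| < δ gives both |t + 5| < 5/2 and |t + 5| < (25/6)ε, so |3/t + 3/5| < ε.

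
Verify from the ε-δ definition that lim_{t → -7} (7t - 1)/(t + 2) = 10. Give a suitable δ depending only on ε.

δ = min(5/2, (5/6)ε)

Let ε > 0 be given. We want δ > 0 with 0 < |t + 7| < δ ⇒ |(7t - 1)/(t + 2) − 10| < ε.
Combining over a common denominator, (7t - 1)/(t + 2) − 10 = [(7t - 1)·(-5) − (-50)·(t + 2)] / [(-5)·(t + 2)] = 15(t + 7) / ((-5)(t + 2)).
So |(7t - 1)/(t + 2) − 10| = 15|t + 7| / (5·|t + 2|).
Restrict δ ≤ 5/2. Then |t + 7| < 5/2 gives |t + 2| = |(t + 7) + (-5)| ≥ 5 − 5/2 = 5/2.
Hence |(7t - 1)/(t + 2) − 10| < 15|t + 7|/(5·(5/2)) = (6/5)|t + 7|, which is < ε once |t + 7| < (5/6)ε.
Take δ = min(5/2, (5/6)ε). Then 0 < |t + 7| < δ forces both bounds, so |(7t - 1)/(t + 2) − 10| < ε.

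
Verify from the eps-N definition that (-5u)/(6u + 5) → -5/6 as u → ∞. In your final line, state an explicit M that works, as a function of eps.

Let eps > 0 be given. We seek M > 0 such that u > M implies |(-5u)/(6u + 5) + 5/6| < eps.
(-5u)/(6u + 5) + 5/6 = (6(-5u) − (-5)(6u + 5)) / (6(6u + 5)) = 25/(6(6u + 5)).
For u > 0 we have 6u + 5 > 6u, so |(-5u)/(6u + 5) + 5/6| = 25/(6(6u + 5)) < 25/(6·6u) = (25/36)/u.
Thus |(-5u)/(6u + 5) + 5/6| < eps whenever u > (25/36)/eps.
Take M = (25/36)/eps. If u > M then |(-5u)/(6u + 5) + 5/6| < (25/36)/u < eps.

M = (25/36)/eps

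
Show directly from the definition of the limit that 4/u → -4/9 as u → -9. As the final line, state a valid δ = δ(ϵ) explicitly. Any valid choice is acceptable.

δ = min(9/2, (81/8)ϵ)

Let ϵ > 0 be given. We seek δ > 0 such that 0 < |u + 9| < δ implies |4/u + 4/9| < ϵ.
|4/u + 4/9| = 4·|-9 − u|/(9·|u|) = 4|u + 9|/(9|u|).
Require δ ≤ 9/2 so that |u| > 9 − 9/2 = 9/2, hence 9|u| > 81/2.
Then |4/u + 4/9| < 4|u + 9|/(81/2), which is < ϵ when |u + 9| < (81/8)ϵ.
Take δ = min(9/2, (81/8)ϵ). Then 0 < |u + 9| < δ gives both |u + 9| < 9/2 and |u + 9| < (81/8)ϵ, so |4/u + 4/9| < ϵ.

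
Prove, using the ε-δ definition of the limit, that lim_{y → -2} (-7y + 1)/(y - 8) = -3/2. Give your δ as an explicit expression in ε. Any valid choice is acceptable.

Let ε > 0. We want δ > 0 with 0 < |y + 2| < δ ⇒ |(-7y + 1)/(y - 8) + 3/2| < ε.
Combining over a common denominator, (-7y + 1)/(y - 8) + 3/2 = [(-7y + 1)·(-10) − 15·(y - 8)] / [(-10)·(y - 8)] = 55(y + 2) / ((-10)(y - 8)).
So |(-7y + 1)/(y - 8) + 3/2| = 55|y + 2| / (10·|y − 8|).
Require δ ≤ 5, so |y − 8| ≥ |-10| − |y + 2| > 10 − 5 = 5.
Hence |(-7y + 1)/(y - 8) + 3/2| < 55|y + 2|/(10·5) = (11/10)|y + 2|, which is < ε once |y + 2| < (10/11)ε.
Take δ = min(5, (10/11)ε). Then 0 < |y + 2| < δ forces both bounds, so |(-7y + 1)/(y - 8) + 3/2| < ε.

δ = min(5, (10/11)ε)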